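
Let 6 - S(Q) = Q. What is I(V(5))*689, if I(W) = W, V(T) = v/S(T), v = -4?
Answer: -2756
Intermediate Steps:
S(Q) = 6 - Q
V(T) = -4/(6 - T)
I(V(5))*689 = (4/(-6 + 5))*689 = (4/(-1))*689 = (4*(-1))*689 = -4*689 = -2756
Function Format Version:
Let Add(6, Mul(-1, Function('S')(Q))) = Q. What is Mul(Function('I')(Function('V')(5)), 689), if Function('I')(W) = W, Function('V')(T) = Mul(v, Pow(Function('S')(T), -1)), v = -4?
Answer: -2756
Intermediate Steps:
Function('S')(Q) = Add(6, Mul(-1, Q))
Function('V')(T) = Mul(-4, Pow(Add(6, Mul(-1, T)), -1))
Mul(Function('I')(Function('V')(5)), 689) = Mul(Mul(4, Pow(Add(-6, 5), -1)), 689) = Mul(Mul(4, Pow(-1, -1)), 689) = Mul(Mul(4, -1), 689) = Mul(-4, 689) = -2756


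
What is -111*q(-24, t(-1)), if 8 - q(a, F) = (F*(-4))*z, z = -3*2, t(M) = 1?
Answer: 1776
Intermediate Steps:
z = -6
q(a, F) = 8 - 24*F (q(a, F) = 8 - F*(-4)*(-6) = 8 - (-4*F)*(-6) = 8 - 24*F)
-111*q(-24, t(-1)) = -111*(8 - 24*1) = -111*(8 - 24) = -111*(-16) = 1776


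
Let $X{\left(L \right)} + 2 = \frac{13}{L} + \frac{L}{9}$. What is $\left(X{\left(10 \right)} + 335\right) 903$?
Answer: $\frac{9086287}{30} \approx 3.0288 \cdot 10^{5}$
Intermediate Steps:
$X{\left(L \right)} = -2 + \frac{13}{L} + \frac{L}{9}$ ($X{\left(L \right)} = -2 + \left(\frac{13}{L} + \frac{L}{9}\right) = -2 + \frac{13}{L} + \frac{L}{9}$)
$\left(X{\left(10 \right)} + 335\right) 903 = \left(\left(-2 + \frac{13}{10} + \frac{1}{9} \cdot 10\right) + 335\right) 903 = \left(\left(-2 + 13 \cdot \frac{1}{10} + \frac{10}{9}\right) + 335\right) 903 = \left(\left(-2 + \frac{13}{10} + \frac{10}{9}\right) + 335\right) 903 = \left(\frac{37}{90} + 335\right) 903 = \frac{30187}{90} \cdot 903 = \frac{9086287}{30}$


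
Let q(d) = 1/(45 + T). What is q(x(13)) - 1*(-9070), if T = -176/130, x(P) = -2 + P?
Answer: 25731655/2837 ≈ 9070.0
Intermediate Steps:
T = -88/65 (T = -176*1/130 = -88/65 ≈ -1.3538)
q(d) = 65/2837 (q(d) = 1/(45 - 88/65) = 1/(2837/65) = 65/2837)
q(x(13)) - 1*(-9070) = 65/2837 - 1*(-9070) = 65/2837 + 9070 = 25731655/2837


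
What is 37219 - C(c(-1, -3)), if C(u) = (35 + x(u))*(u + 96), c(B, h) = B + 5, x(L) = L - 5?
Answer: 33819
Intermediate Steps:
x(L) = -5 + L
c(B, h) = 5 + B
C(u) = (30 + u)*(96 + u) (C(u) = (35 + (-5 + u))*(u + 96) = (30 + u)*(96 + u))
37219 - C(c(-1, -3)) = 37219 - (2880 + (5 - 1)² + 126*(5 - 1)) = 37219 - (2880 + 4² + 126*4) = 37219 - (2880 + 16 + 504) = 37219 - 1*3400 = 37219 - 3400 = 33819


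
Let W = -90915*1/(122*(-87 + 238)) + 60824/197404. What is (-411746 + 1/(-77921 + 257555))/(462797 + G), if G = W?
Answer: -33621777437291274743/37790050576013825817 ≈ -0.88970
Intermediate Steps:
W = -4206621233/909144122 (W = -90915/(151*122) + 60824*(1/197404) = -90915/18422 + 15206/49351 = -4206621233/909144122 ≈ -4.6270)
G = -4206621233/909144122 ≈ -4.6270
(-411746 + 1/(-77921 + 257555))/(462797 + G) = (-411746 + 1/(-77921 + 257555))/(462797 - 4206621233/909144122) = (-411746 + 1/179634)/(420744965608001/909144122) = (-411746 + 1/179634)*(909144122/420744965608001) = -73963580963/179634*909144122/420744965608001 = -33621777437291274743/37790050576013825817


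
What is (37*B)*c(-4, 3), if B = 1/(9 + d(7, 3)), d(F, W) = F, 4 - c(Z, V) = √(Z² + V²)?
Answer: -37/16 ≈ -2.3125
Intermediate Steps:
c(Z, V) = 4 - √(V² + Z²) (c(Z, V) = 4 - √(Z² + V²) = 4 - √(V² + Z²))
B = 1/16 (B = 1/(9 + 7) = 1/16 ≈ 0.062500)
(37*B)*c(-4, 3) = (37*(1/16))*(4 - √(3² + (-4)²)) = 37*(4 - √(9 + 16))/16 = 37*(4 - √25)/16 = 37*(4 - 1*5)/16 = 37*(4 - 5)/16 = (37/16)*(-1) = -37/16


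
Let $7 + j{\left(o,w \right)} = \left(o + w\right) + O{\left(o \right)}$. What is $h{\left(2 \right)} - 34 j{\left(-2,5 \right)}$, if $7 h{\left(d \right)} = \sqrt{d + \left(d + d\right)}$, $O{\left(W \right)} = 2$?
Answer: $68 + \frac{\sqrt{6}}{7} \approx 68.35$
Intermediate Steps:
$j{\left(o,w \right)} = -5 + o + w$ ($j{\left(o,w \right)} = -7 + \left(\left(o + w\right) + 2\right) = -7 + \left(2 + o + w\right) = -5 + o + w$)
$h{\left(d \right)} = \frac{\sqrt{3} \sqrt{d}}{7}$ ($h{\left(d \right)} = \frac{\sqrt{d + \left(d + d\right)}}{7} = \frac{\sqrt{d + 2 d}}{7} = \frac{\sqrt{3 d}}{7} = \frac{\sqrt{3} \sqrt{d}}{7}$)
$h{\left(2 \right)} - 34 j{\left(-2,5 \right)} = \frac{\sqrt{3} \sqrt{2}}{7} - 34 \left(-5 - 2 + 5\right) = \frac{\sqrt{6}}{7} - -68 = \frac{\sqrt{6}}{7} + 68 = 68 + \frac{\sqrt{6}}{7}$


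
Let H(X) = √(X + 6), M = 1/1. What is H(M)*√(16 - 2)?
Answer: 7*√2 ≈ 9.8995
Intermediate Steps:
M = 1
H(X) = √(6 + X)
H(M)*√(16 - 2) = √(6 + 1)*√(16 - 2) = √7*√14 = 7*√2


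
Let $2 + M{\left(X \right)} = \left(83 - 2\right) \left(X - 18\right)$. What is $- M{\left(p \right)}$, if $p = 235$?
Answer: $-17575$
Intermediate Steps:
$M{\left(X \right)} = -1460 + 81 X$ ($M{\left(X \right)} = -2 + \left(83 - 2\right) \left(X - 18\right) = -2 + 81 \left(-18 + X\right) = -2 + \left(-1458 + 81 X\right) = -1460 + 81 X$)
$- M{\left(p \right)} = - (-1460 + 81 \cdot 235) = - (-1460 + 19035) = \left(-1\right) 17575 = -17575$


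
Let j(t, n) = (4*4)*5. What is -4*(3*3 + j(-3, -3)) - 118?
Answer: -474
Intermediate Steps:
j(t, n) = 80 (j(t, n) = 16*5 = 80)
-4*(3*3 + j(-3, -3)) - 118 = -4*(3*3 + 80) - 118 = -4*(9 + 80) - 118 = -4*89 - 118 = -356 - 118 = -474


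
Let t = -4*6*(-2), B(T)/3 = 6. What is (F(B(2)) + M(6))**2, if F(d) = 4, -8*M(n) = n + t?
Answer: 121/16 ≈ 7.5625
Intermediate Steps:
B(T) = 18 (B(T) = 3*6 = 18)
t = 48 (t = -24*(-2) = 48)
M(n) = -6 - n/8 (M(n) = -(n + 48)/8 = -(48 + n)/8 = -6 - n/8)
(F(B(2)) + M(6))**2 = (4 + (-6 - 1/8*6))**2 = (4 + (-6 - 3/4))**2 = (4 - 27/4)**2 = (-11/4)**2 = 121/16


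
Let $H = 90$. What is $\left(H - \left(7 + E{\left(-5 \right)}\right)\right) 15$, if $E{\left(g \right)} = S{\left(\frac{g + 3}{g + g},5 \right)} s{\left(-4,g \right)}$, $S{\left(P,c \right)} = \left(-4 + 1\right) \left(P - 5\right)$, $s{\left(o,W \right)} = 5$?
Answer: $165$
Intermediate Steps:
$S{\left(P,c \right)} = 15 - 3 P$ ($S{\left(P,c \right)} = - 3 \left(-5 + P\right) = 15 - 3 P$)
$E{\left(g \right)} = 75 - \frac{15 \left(3 + g\right)}{2 g}$ ($E{\left(g \right)} = \left(15 - 3 \frac{g + 3}{g + g}\right) 5 = \left(15 - 3 \frac{3 + g}{2 g}\right) 5 = \left(15 - \frac{3 \left(3 + g\right)}{2 g}\right) 5 = 75 - \frac{15 \left(3 + g\right)}{2 g}$)
$\left(H - \left(7 + E{\left(-5 \right)}\right)\right) 15 = \left(90 - \left(7 + \frac{45 \left(-1 + 3 \left(-5\right)\right)}{2 \left(-5\right)}\right)\right) 15 = \left(90 - \left(7 + \frac{45}{2} \left(- \frac{1}{5}\right) \left(-1 - 15\right)\right)\right) 15 = \left(90 - \left(7 + \frac{45}{2} \left(- \frac{1}{5}\right) \left(-16\right)\right)\right) 15 = \left(90 - 79\right) 15 = 11 \cdot 15 = 165$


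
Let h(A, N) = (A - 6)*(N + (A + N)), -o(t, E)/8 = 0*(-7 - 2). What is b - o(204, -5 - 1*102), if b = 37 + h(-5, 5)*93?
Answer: -5078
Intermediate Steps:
o(t, E) = 0 (o(t, E) = -0*(-7 - 2) = -0*(-9) = -8*0 = 0)
h(A, N) = (-6 + A)*(A + 2*N)
b = -5078 (b = 37 + ((-5)² - 12*5 - 6*(-5) + 2*(-5)*5)*93 = 37 + (25 - 60 + 30 - 50)*93 = 37 - 55*93 = 37 - 5115 = -5078)
b - o(204, -5 - 1*102) = -5078 - 1*0 = -5078 + 0 = -5078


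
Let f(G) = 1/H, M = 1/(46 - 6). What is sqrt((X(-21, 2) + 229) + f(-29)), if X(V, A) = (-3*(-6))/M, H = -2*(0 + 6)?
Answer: sqrt(34161)/6 ≈ 30.805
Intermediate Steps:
M = 1/40 ≈ 0.025000
H = -12 (H = -2*6 = -12)
f(G) = -1/12 (f(G) = 1/(-12) = -1/12)
X(V, A) = 720 (X(V, A) = (-3*(-6))/(1/40) = 18*40 = 720)
sqrt((X(-21, 2) + 229) + f(-29)) = sqrt((720 + 229) - 1/12) = sqrt(949 - 1/12) = sqrt(11387/12) = sqrt(34161)/6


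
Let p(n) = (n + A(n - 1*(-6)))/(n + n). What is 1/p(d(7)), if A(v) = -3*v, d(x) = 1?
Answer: -⅒ ≈ -0.10000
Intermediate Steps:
p(n) = (-18 - 2*n)/(2*n) (p(n) = (n - 3*(n - 1*(-6)))/(n + n) = (n - 3*(n + 6))/((2*n)) = (n - 3*(6 + n))*(1/(2*n)) = (n + (-18 - 3*n))*(1/(2*n)) = (-18 - 2*n)*(1/(2*n)) = (-18 - 2*n)/(2*n))
1/p(d(7)) = 1/((-9 - 1*1)/1) = 1/(1*(-9 - 1)) = 1/(1*(-10)) = 1/(-10) = -⅒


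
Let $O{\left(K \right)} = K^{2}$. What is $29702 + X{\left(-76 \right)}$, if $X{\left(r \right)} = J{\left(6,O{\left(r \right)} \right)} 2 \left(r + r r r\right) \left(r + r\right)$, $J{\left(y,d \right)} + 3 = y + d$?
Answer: $771333608134$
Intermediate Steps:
$J{\left(y,d \right)} = -3 + d + y$ ($J{\left(y,d \right)} = -3 + \left(y + d\right) = -3 + \left(d + y\right) = -3 + d + y$)
$X{\left(r \right)} = 2 r \left(6 + 2 r^{2}\right) \left(r + r^{3}\right)$ ($X{\left(r \right)} = \left(-3 + r^{2} + 6\right) 2 \left(r + r r r\right) \left(r + r\right) = \left(3 + r^{2}\right) 2 \left(r + r^{2} r\right) 2 r = \left(6 + 2 r^{2}\right) \left(r + r^{3}\right) 2 r = \left(6 + 2 r^{2}\right) 2 r \left(r + r^{3}\right) = 2 r \left(6 + 2 r^{2}\right) \left(r + r^{3}\right)$)
$29702 + X{\left(-76 \right)} = 29702 + 4 \left(-76\right)^{2} \left(1 + \left(-76\right)^{2}\right) \left(3 + \left(-76\right)^{2}\right) = 29702 + 4 \cdot 5776 \left(1 + 5776\right) \left(3 + 5776\right) = 29702 + 4 \cdot 5776 \cdot 5777 \cdot 5779 = 29702 + 771333578432 = 771333608134$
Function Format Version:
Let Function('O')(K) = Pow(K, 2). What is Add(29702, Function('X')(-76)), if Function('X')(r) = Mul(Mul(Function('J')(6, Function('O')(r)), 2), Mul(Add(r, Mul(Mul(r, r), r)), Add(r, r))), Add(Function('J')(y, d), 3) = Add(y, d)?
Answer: 771333608134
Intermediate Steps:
Function('J')(y, d) = Add(-3, d, y) (Function('J')(y, d) = Add(-3, Add(y, d)) = Add(-3, Add(d, y)) = Add(-3, d, y))
Function('X')(r) = Mul(2, r, Add(6, Mul(2, Pow(r, 2))), Add(r, Pow(r, 3))) (Function('X')(r) = Mul(Mul(Add(-3, Pow(r, 2), 6), 2), Mul(Add(r, Mul(Mul(r, r), r)), Add(r, r))) = Mul(Mul(Add(3, Pow(r, 2)), 2), Mul(Add(r, Mul(Pow(r, 2), r)), Mul(2, r))) = Mul(Add(6, Mul(2, Pow(r, 2))), Mul(Add(r, Pow(r, 3)), Mul(2, r))) = Mul(Add(6, Mul(2, Pow(r, 2))), Mul(2, r, Add(r, Pow(r, 3)))) = Mul(2, r, Add(6, Mul(2, Pow(r, 2))), Add(r, Pow(r, 3))))
Add(29702, Function('X')(-76)) = Add(29702, Mul(4, Pow(-76, 2), Add(1, Pow(-76, 2)), Add(3, Pow(-76, 2)))) = Add(29702, Mul(4, 5776, Add(1, 5776), Add(3, 5776))) = Add(29702, Mul(4, 5776, 5777, 5779)) = Add(29702, 771333578432) = 771333608134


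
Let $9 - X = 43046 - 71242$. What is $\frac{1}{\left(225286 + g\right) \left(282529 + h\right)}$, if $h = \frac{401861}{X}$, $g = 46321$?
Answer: $\frac{28205}{2164472118235742} \approx 1.3031 \cdot 10^{-11}$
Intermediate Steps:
$X = 28205$ ($X = 9 - \left(43046 - 71242\right) = 9 - -28196 = 9 + 28196 = 28205$)
$h = \frac{401861}{28205} \approx 14.248$
$\frac{1}{\left(225286 + g\right) \left(282529 + h\right)} = \frac{1}{\left(225286 + 46321\right) \left(282529 + \frac{401861}{28205}\right)} = \frac{1}{271607 \cdot \frac{7969132306}{28205}} = \frac{1}{\frac{2164472118235742}{28205}} = \frac{28205}{2164472118235742}$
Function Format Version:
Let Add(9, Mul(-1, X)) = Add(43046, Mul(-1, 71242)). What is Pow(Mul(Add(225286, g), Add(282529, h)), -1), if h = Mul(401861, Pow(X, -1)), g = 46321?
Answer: Rational(28205, 2164472118235742) ≈ 1.3031e-11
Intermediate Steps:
X = 28205 (X = Add(9, Mul(-1, Add(43046, Mul(-1, 71242)))) = Add(9, Mul(-1, Add(43046, -71242))) = Add(9, Mul(-1, -28196)) = Add(9, 28196) = 28205)
h = Rational(401861, 28205) (h = Mul(401861, Pow(28205, -1)) = Mul(401861, Rational(1, 28205)) = Rational(401861, 28205) ≈ 14.248)
Pow(Mul(Add(225286, g), Add(282529, h)), -1) = Pow(Mul(Add(225286, 46321), Add(282529, Rational(401861, 28205))), -1) = Pow(Mul(271607, Rational(7969132306, 28205)), -1) = Pow(Rational(2164472118235742, 28205), -1) = Rational(28205, 2164472118235742)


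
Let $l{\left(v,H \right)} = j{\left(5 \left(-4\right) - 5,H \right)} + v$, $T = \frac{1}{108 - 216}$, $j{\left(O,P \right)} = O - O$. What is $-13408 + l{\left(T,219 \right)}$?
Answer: $- \frac{1448065}{108} \approx -13408.0$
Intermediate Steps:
$j{\left(O,P \right)} = 0$
$T = - \frac{1}{108}$ ($T = \frac{1}{-108} = - \frac{1}{108} \approx -0.0092593$)
$l{\left(v,H \right)} = v$ ($l{\left(v,H \right)} = 0 + v = v$)
$-13408 + l{\left(T,219 \right)} = -13408 - \frac{1}{108} = - \frac{1448065}{108}$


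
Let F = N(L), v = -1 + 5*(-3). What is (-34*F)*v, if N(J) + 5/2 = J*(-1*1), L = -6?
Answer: 1904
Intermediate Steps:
v = -16 (v = -1 - 15 = -16)
N(J) = -5/2 - J (N(J) = -5/2 + J*(-1*1) = -5/2 + J*(-1) = -5/2 - J)
F = 7/2 (F = -5/2 - 1*(-6) = -5/2 + 6 = 7/2 ≈ 3.5000)
(-34*F)*v = -34*7/2*(-16) = -119*(-16) = 1904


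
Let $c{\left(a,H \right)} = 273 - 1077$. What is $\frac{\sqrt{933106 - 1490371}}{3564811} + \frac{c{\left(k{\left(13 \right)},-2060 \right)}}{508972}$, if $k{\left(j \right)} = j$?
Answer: $- \frac{201}{127243} + \frac{i \sqrt{557265}}{3564811} \approx -0.0015797 + 0.00020941 i$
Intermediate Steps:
$c{\left(a,H \right)} = -804$
$\frac{\sqrt{933106 - 1490371}}{3564811} + \frac{c{\left(k{\left(13 \right)},-2060 \right)}}{508972} = \frac{\sqrt{933106 - 1490371}}{3564811} - \frac{804}{508972} = \sqrt{-557265} \cdot \frac{1}{3564811} - \frac{201}{127243} = i \sqrt{557265} \cdot \frac{1}{3564811} - \frac{201}{127243} = \frac{i \sqrt{557265}}{3564811} - \frac{201}{127243} = - \frac{201}{127243} + \frac{i \sqrt{557265}}{3564811}$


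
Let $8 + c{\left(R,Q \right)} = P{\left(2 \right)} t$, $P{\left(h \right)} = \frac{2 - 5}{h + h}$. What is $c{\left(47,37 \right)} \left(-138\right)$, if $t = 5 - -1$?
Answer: $1725$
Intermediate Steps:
$t = 6$ ($t = 5 + 1 = 6$)
$P{\left(h \right)} = - \frac{3}{2 h}$
$c{\left(R,Q \right)} = - \frac{25}{2}$ ($c{\left(R,Q \right)} = -8 + - \frac{3}{2 \cdot 2} \cdot 6 = -8 + \left(- \frac{3}{2}\right) \frac{1}{2} \cdot 6 = -8 - \frac{9}{2} = - \frac{25}{2}$)
$c{\left(47,37 \right)} \left(-138\right) = \left(- \frac{25}{2}\right) \left(-138\right) = 1725$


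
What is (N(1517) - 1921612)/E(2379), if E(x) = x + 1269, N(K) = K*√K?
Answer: -480403/912 + 1517*√1517/3648 ≈ -510.56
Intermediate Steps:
N(K) = K^(3/2)
E(x) = 1269 + x
(N(1517) - 1921612)/E(2379) = (1517^(3/2) - 1921612)/(1269 + 2379) = (1517*√1517 - 1921612)/3648 = (-1921612 + 1517*√1517)*(1/3648) = -480403/912 + 1517*√1517/3648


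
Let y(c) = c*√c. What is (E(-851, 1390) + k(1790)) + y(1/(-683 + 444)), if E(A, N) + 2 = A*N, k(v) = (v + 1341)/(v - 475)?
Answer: -1555499849/1315 - I*√239/57121 ≈ -1.1829e+6 - 0.00027065*I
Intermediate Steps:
k(v) = (1341 + v)/(-475 + v)
y(c) = c^(3/2)
E(A, N) = -2 + A*N
(E(-851, 1390) + k(1790)) + y(1/(-683 + 444)) = ((-2 - 851*1390) + (1341 + 1790)/(-475 + 1790)) + (1/(-683 + 444))^(3/2) = ((-2 - 1182890) + 3131/1315) + (1/(-239))^(3/2) = (-1182892 + (1/1315)*3131) + (-1/239)^(3/2) = (-1182892 + 3131/1315) - I*√239/57121 = -1555499849/1315 - I*√239/57121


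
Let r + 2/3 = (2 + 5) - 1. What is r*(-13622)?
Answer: -217952/3 ≈ -72651.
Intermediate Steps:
r = 16/3 (r = -2/3 + ((2 + 5) - 1) = -2/3 + (7 - 1) = -2/3 + 6 = 16/3 ≈ 5.3333)
r*(-13622) = (16/3)*(-13622) = -217952/3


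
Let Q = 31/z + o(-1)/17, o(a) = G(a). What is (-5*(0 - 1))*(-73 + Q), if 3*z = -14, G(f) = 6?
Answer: -94355/238 ≈ -396.45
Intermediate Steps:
z = -14/3 (z = (⅓)*(-14) = -14/3 ≈ -4.6667)
o(a) = 6
Q = -1497/238 (Q = 31/(-14/3) + 6/17 = 31*(-3/14) + 6*(1/17) = -93/14 + 6/17 = -1497/238 ≈ -6.2899)
(-5*(0 - 1))*(-73 + Q) = (-5*(0 - 1))*(-73 - 1497/238) = -5*(-1)*(-18871/238) = 5*(-18871/238) = -94355/238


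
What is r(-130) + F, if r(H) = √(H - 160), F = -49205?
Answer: -49205 + I*√290 ≈ -49205.0 + 17.029*I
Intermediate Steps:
r(H) = √(-160 + H)
r(-130) + F = √(-160 - 130) - 49205 = √(-290) - 49205 = I*√290 - 49205 = -49205 + I*√290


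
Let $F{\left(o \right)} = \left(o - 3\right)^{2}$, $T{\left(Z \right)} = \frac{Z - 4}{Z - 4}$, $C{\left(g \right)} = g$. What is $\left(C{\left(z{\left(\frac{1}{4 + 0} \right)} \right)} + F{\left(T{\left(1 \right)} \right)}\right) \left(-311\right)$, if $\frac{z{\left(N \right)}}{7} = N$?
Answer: $- \frac{7153}{4} \approx -1788.3$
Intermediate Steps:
$z{\left(N \right)} = 7 N$
$T{\left(Z \right)} = 1$ ($T{\left(Z \right)} = \frac{-4 + Z}{-4 + Z} = 1$)
$F{\left(o \right)} = \left(-3 + o\right)^{2}$
$\left(C{\left(z{\left(\frac{1}{4 + 0} \right)} \right)} + F{\left(T{\left(1 \right)} \right)}\right) \left(-311\right) = \left(\frac{7}{4 + 0} + \left(-3 + 1\right)^{2}\right) \left(-311\right) = \left(\frac{7}{4} + \left(-2\right)^{2}\right) \left(-311\right) = \left(7 \cdot \frac{1}{4} + 4\right) \left(-311\right) = \left(\frac{7}{4} + 4\right) \left(-311\right) = \frac{23}{4} \left(-311\right) = - \frac{7153}{4}$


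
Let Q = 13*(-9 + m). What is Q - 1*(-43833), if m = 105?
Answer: 45081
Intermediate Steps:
Q = 1248 (Q = 13*(-9 + 105) = 13*96 = 1248)
Q - 1*(-43833) = 1248 - 1*(-43833) = 1248 + 43833 = 45081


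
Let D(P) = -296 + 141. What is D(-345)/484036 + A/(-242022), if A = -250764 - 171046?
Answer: 102066855875/58573680396 ≈ 1.7425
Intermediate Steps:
A = -421810
D(P) = -155
D(-345)/484036 + A/(-242022) = -155/484036 - 421810/(-242022) = -155*1/484036 - 421810*(-1/242022) = -155/484036 + 210905/121011 = 102066855875/58573680396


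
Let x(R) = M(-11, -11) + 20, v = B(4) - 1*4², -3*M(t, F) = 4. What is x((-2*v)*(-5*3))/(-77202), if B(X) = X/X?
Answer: -28/115803 ≈ -0.00024179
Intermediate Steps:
B(X) = 1
M(t, F) = -4/3 (M(t, F) = -⅓*4 = -4/3)
v = -15 (v = 1 - 1*4² = 1 - 1*16 = 1 - 16 = -15)
x(R) = 56/3 (x(R) = -4/3 + 20 = 56/3)
x((-2*v)*(-5*3))/(-77202) = (56/3)/(-77202) = (56/3)*(-1/77202) = -28/115803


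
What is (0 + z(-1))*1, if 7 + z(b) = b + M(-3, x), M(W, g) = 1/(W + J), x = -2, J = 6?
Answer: -23/3 ≈ -7.6667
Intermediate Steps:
M(W, g) = 1/(6 + W) (M(W, g) = 1/(W + 6) = 1/(6 + W))
z(b) = -20/3 + b (z(b) = -7 + (b + 1/(6 - 3)) = -7 + (b + 1/3) = -7 + (b + ⅓) = -7 + (⅓ + b) = -20/3 + b)
(0 + z(-1))*1 = (0 + (-20/3 - 1))*1 = (0 - 23/3)*1 = -23/3*1 = -23/3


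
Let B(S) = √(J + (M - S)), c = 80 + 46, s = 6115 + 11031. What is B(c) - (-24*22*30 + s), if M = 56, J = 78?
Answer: -1306 + 2*√2 ≈ -1303.2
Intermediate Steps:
s = 17146
c = 126
B(S) = √(134 - S) (B(S) = √(78 + (56 - S)) = √(134 - S))
B(c) - (-24*22*30 + s) = √(134 - 1*126) - (-24*22*30 + 17146) = √(134 - 126) - (-528*30 + 17146) = √8 - (-15840 + 17146) = 2*√2 - 1*1306 = 2*√2 - 1306 = -1306 + 2*√2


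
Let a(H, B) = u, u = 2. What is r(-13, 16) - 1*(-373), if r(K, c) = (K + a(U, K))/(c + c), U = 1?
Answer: 11925/32 ≈ 372.66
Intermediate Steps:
a(H, B) = 2
r(K, c) = (2 + K)/(2*c) (r(K, c) = (K + 2)/(c + c) = (2 + K)/((2*c)) = (2 + K)*(1/(2*c)) = (2 + K)/(2*c))
r(-13, 16) - 1*(-373) = (1/2)*(2 - 13)/16 - 1*(-373) = (1/2)*(1/16)*(-11) + 373 = -11/32 + 373 = 11925/32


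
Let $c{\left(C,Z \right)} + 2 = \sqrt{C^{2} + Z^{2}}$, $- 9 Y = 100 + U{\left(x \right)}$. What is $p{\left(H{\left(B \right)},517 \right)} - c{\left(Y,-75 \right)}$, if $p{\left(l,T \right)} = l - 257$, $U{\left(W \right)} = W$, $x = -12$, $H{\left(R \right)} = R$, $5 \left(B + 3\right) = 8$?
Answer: $- \frac{1282}{5} - \frac{\sqrt{463369}}{9} \approx -332.03$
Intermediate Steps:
$B = - \frac{7}{5}$ ($B = -3 + \frac{1}{5} \cdot 8 = -3 + \frac{8}{5} = - \frac{7}{5} \approx -1.4$)
$Y = - \frac{88}{9}$ ($Y = - \frac{100 - 12}{9} = \left(- \frac{1}{9}\right) 88 = - \frac{88}{9} \approx -9.7778$)
$p{\left(l,T \right)} = -257 + l$
$c{\left(C,Z \right)} = -2 + \sqrt{C^{2} + Z^{2}}$
$p{\left(H{\left(B \right)},517 \right)} - c{\left(Y,-75 \right)} = \left(-257 - \frac{7}{5}\right) - \left(-2 + \sqrt{\left(- \frac{88}{9}\right)^{2} + \left(-75\right)^{2}}\right) = - \frac{1292}{5} - \left(-2 + \sqrt{\frac{7744}{81} + 5625}\right) = - \frac{1292}{5} - \left(-2 + \sqrt{\frac{463369}{81}}\right) = - \frac{1292}{5} - \left(-2 + \frac{\sqrt{463369}}{9}\right) = - \frac{1292}{5} + \left(2 - \frac{\sqrt{463369}}{9}\right) = - \frac{1282}{5} - \frac{\sqrt{463369}}{9}$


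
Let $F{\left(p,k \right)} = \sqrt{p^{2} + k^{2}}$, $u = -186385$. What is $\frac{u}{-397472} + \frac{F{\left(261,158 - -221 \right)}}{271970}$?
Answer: $\frac{186385}{397472} + \frac{\sqrt{211762}}{271970} \approx 0.47062$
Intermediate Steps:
$F{\left(p,k \right)} = \sqrt{k^{2} + p^{2}}$
$\frac{u}{-397472} + \frac{F{\left(261,158 - -221 \right)}}{271970} = - \frac{186385}{-397472} + \frac{\sqrt{\left(158 - -221\right)^{2} + 261^{2}}}{271970} = \left(-186385\right) \left(- \frac{1}{397472}\right) + \sqrt{\left(158 + 221\right)^{2} + 68121} \cdot \frac{1}{271970} = \frac{186385}{397472} + \sqrt{379^{2} + 68121} \cdot \frac{1}{271970} = \frac{186385}{397472} + \sqrt{143641 + 68121} \cdot \frac{1}{271970} = \frac{186385}{397472} + \sqrt{211762} \cdot \frac{1}{271970} = \frac{186385}{397472} + \frac{\sqrt{211762}}{271970}$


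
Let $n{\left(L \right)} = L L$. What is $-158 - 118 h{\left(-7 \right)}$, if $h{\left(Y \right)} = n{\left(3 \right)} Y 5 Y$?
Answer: $-260348$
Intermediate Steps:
$n{\left(L \right)} = L^{2}$
$h{\left(Y \right)} = 45 Y^{2}$ ($h{\left(Y \right)} = 3^{2} Y 5 Y = 9 Y 5 Y = 45 Y^{2}$)
$-158 - 118 h{\left(-7 \right)} = -158 - 118 \cdot 45 \left(-7\right)^{2} = -158 - 118 \cdot 45 \cdot 49 = -158 - 260190 = -260348$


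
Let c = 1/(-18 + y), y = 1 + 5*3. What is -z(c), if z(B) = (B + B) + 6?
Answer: -5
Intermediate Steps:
y = 16 (y = 1 + 15 = 16)
c = -½ (c = 1/(-18 + 16) = 1/(-2) = -½ ≈ -0.50000)
z(B) = 6 + 2*B (z(B) = 2*B + 6 = 6 + 2*B)
-z(c) = -(6 + 2*(-½)) = -(6 - 1) = -1*5 = -5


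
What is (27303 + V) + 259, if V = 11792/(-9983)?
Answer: 4106562/149 ≈ 27561.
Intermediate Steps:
V = -176/149 (V = 11792*(-1/9983) = -176/149 ≈ -1.1812)
(27303 + V) + 259 = (27303 - 176/149) + 259 = 4067971/149 + 259 = 4106562/149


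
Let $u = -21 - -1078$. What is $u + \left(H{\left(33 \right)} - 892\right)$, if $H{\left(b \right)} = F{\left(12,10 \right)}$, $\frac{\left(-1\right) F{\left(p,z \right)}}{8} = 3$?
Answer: $141$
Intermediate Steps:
$F{\left(p,z \right)} = -24$ ($F{\left(p,z \right)} = \left(-8\right) 3 = -24$)
$H{\left(b \right)} = -24$
$u = 1057$ ($u = -21 + 1078 = 1057$)
$u + \left(H{\left(33 \right)} - 892\right) = 1057 - 916 = 141$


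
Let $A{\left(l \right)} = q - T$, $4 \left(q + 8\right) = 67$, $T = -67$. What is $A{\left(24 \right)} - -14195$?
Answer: $\frac{57083}{4} \approx 14271.0$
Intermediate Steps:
$q = \frac{35}{4}$ ($q = -8 + \frac{1}{4} \cdot 67 = -8 + \frac{67}{4} = \frac{35}{4} \approx 8.75$)
$A{\left(l \right)} = \frac{303}{4}$ ($A{\left(l \right)} = \frac{35}{4} - -67 = \frac{35}{4} + 67 = \frac{303}{4}$)
$A{\left(24 \right)} - -14195 = \frac{303}{4} - -14195 = \frac{303}{4} + 14195 = \frac{57083}{4}$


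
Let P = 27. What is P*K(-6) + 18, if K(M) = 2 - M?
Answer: 234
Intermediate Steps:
P*K(-6) + 18 = 27*(2 - 1*(-6)) + 18 = 27*(2 + 6) + 18 = 27*8 + 18 = 216 + 18 = 234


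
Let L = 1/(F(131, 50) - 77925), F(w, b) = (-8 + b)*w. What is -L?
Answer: 1/72423 ≈ 1.3808e-5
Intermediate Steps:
F(w, b) = w*(-8 + b)
L = -1/72423 (L = 1/(131*(-8 + 50) - 77925) = 1/(131*42 - 77925) = 1/(5502 - 77925) = 1/(-72423) = -1/72423 ≈ -1.3808e-5)
-L = -1*(-1/72423) = 1/72423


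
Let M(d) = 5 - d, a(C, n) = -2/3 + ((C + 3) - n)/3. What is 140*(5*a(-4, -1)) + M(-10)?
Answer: -1355/3 ≈ -451.67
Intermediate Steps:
a(C, n) = ⅓ - n/3 + C/3 (a(C, n) = -2*⅓ + ((3 + C) - n)*(⅓) = -⅔ + (3 + C - n)*(⅓) = -⅔ + (1 - n/3 + C/3) = ⅓ - n/3 + C/3)
140*(5*a(-4, -1)) + M(-10) = 140*(5*(⅓ - ⅓*(-1) + (⅓)*(-4))) + (5 - 1*(-10)) = 140*(5*(⅓ + ⅓ - 4/3)) + (5 + 10) = 140*(5*(-⅔)) + 15 = 140*(-10/3) + 15 = -1400/3 + 15 = -1355/3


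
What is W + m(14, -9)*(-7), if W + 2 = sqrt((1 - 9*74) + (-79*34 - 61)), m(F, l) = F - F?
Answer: -2 + 2*I*sqrt(853) ≈ -2.0 + 58.412*I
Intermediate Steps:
m(F, l) = 0
W = -2 + 2*I*sqrt(853) (W = -2 + sqrt((1 - 9*74) + (-79*34 - 61)) = -2 + sqrt((1 - 666) + (-2686 - 61)) = -2 + sqrt(-665 - 2747) = -2 + sqrt(-3412) = -2 + 2*I*sqrt(853) ≈ -2.0 + 58.412*I)
W + m(14, -9)*(-7) = (-2 + 2*I*sqrt(853)) + 0*(-7) = (-2 + 2*I*sqrt(853)) + 0 = -2 + 2*I*sqrt(853)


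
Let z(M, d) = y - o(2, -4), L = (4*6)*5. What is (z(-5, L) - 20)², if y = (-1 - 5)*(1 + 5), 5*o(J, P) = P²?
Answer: 87616/25 ≈ 3504.6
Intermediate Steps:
o(J, P) = P²/5
L = 120 (L = 24*5 = 120)
y = -36 (y = -6*6 = -36)
z(M, d) = -196/5 (z(M, d) = -36 - (-4)²/5 = -36 - 16/5 = -196/5)
(z(-5, L) - 20)² = (-196/5 - 20)² = (-296/5)² = 87616/25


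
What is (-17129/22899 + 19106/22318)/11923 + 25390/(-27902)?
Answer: -38677261651729549/42504281320761393 ≈ -0.90996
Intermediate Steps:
(-17129/22899 + 19106/22318)/11923 + 25390/(-27902) = (-17129*1/22899 + 19106*(1/22318))*(1/11923) + 25390*(-1/27902) = (-17129/22899 + 9553/11159)*(1/11923) - 12695/13951 = (27611636/255529941)*(1/11923) - 12695/13951 = 27611636/3046683486543 - 12695/13951 = -38677261651729549/42504281320761393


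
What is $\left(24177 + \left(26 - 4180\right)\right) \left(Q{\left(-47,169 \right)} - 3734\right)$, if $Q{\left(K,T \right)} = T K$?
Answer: $-233808571$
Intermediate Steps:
$Q{\left(K,T \right)} = K T$
$\left(24177 + \left(26 - 4180\right)\right) \left(Q{\left(-47,169 \right)} - 3734\right) = \left(24177 + \left(26 - 4180\right)\right) \left(\left(-47\right) 169 - 3734\right) = \left(24177 + \left(26 - 4180\right)\right) \left(-7943 - 3734\right) = \left(24177 - 4154\right) \left(-11677\right) = 20023 \left(-11677\right) = -233808571$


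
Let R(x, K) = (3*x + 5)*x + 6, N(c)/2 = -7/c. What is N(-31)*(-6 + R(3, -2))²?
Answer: 24696/31 ≈ 796.65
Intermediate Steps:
N(c) = -14/c (N(c) = 2*(-7/c) = -14/c)
R(x, K) = 6 + x*(5 + 3*x) (R(x, K) = (5 + 3*x)*x + 6 = x*(5 + 3*x) + 6 = 6 + x*(5 + 3*x))
N(-31)*(-6 + R(3, -2))² = (-14/(-31))*(-6 + (6 + 3*3² + 5*3))² = (-14*(-1/31))*(-6 + (6 + 3*9 + 15))² = 14*(-6 + (6 + 27 + 15))²/31 = 14*(-6 + 48)²/31 = (14/31)*42² = (14/31)*1764 = 24696/31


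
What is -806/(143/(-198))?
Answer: 1116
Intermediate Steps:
-806/(143/(-198)) = -806/(143*(-1/198)) = -806/(-13/18) = -806*(-18/13) = 1116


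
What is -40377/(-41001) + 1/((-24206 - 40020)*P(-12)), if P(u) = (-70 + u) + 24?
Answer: 50136242239/50911051036 ≈ 0.98478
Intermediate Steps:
P(u) = -46 + u
-40377/(-41001) + 1/((-24206 - 40020)*P(-12)) = -40377/(-41001) + 1/((-24206 - 40020)*(-46 - 12)) = -40377*(-1/41001) + 1/(-64226*(-58)) = 13459/13667 - 1/64226*(-1/58) = 13459/13667 + 1/3725108 = 50136242239/50911051036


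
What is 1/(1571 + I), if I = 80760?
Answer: 1/82331 ≈ 1.2146e-5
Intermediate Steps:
1/(1571 + I) = 1/(1571 + 80760) = 1/82331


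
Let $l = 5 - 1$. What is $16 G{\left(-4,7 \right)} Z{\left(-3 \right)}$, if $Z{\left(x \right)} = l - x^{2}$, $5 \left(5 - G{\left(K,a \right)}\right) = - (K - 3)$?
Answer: $-288$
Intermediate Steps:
$G{\left(K,a \right)} = \frac{22}{5} + \frac{K}{5}$ ($G{\left(K,a \right)} = 5 - \frac{\left(-1\right) \left(K - 3\right)}{5} = 5 - \frac{\left(-1\right) \left(-3 + K\right)}{5} = 5 - \frac{3 - K}{5} = 5 + \left(- \frac{3}{5} + \frac{K}{5}\right) = \frac{22}{5} + \frac{K}{5}$)
$l = 4$ ($l = 5 - 1 = 4$)
$Z{\left(x \right)} = 4 - x^{2}$
$16 G{\left(-4,7 \right)} Z{\left(-3 \right)} = 16 \left(\frac{22}{5} + \frac{1}{5} \left(-4\right)\right) \left(4 - \left(-3\right)^{2}\right) = 16 \left(\frac{22}{5} - \frac{4}{5}\right) \left(4 - 9\right) = 16 \cdot \frac{18}{5} \left(4 - 9\right) = \frac{288}{5} \left(-5\right) = -288$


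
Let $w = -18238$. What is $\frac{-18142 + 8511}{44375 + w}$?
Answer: $- \frac{9631}{26137} \approx -0.36848$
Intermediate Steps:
$\frac{-18142 + 8511}{44375 + w} = \frac{-18142 + 8511}{44375 - 18238} = - \frac{9631}{26137}$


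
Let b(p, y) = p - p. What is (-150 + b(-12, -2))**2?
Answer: 22500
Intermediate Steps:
b(p, y) = 0
(-150 + b(-12, -2))**2 = (-150 + 0)**2 = (-150)**2 = 22500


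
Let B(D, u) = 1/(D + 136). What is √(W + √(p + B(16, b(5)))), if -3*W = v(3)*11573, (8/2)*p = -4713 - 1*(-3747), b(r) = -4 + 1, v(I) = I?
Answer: √(-16711412 + 19*I*√1394866)/38 ≈ 0.072227 + 107.58*I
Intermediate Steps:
b(r) = -3
p = -483/2 (p = (-4713 - 1*(-3747))/4 = (-4713 + 3747)/4 = (¼)*(-966) = -483/2 ≈ -241.50)
W = -11573 ≈ -11573.
B(D, u) = 1/(136 + D)
√(W + √(p + B(16, b(5)))) = √(-11573 + √(-483/2 + 1/(136 + 16))) = √(-11573 + √(-483/2 + 1/152)) = √(-11573 + √(-36707/152)) = √(-11573 + I*√1394866/76)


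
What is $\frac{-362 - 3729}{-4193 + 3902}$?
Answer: $\frac{4091}{291} \approx 14.058$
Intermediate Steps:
$\frac{-362 - 3729}{-4193 + 3902} = \frac{-362 - 3729}{-291} = \left(-362 - 3729\right) \left(- \frac{1}{291}\right) = \left(-4091\right) \left(- \frac{1}{291}\right) = \frac{4091}{291}$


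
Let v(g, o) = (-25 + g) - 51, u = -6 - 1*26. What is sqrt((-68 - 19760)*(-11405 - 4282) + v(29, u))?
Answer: sqrt(311041789) ≈ 17636.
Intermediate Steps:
u = -32 (u = -6 - 26 = -32)
v(g, o) = -76 + g
sqrt((-68 - 19760)*(-11405 - 4282) + v(29, u)) = sqrt((-68 - 19760)*(-11405 - 4282) + (-76 + 29)) = sqrt(-19828*(-15687) - 47) = sqrt(311041836 - 47) = sqrt(311041789)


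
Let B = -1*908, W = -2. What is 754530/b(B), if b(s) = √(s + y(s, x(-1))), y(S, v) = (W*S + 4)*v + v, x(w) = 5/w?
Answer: -754530*I*√10013/10013 ≈ -7540.4*I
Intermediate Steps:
y(S, v) = v + v*(4 - 2*S) (y(S, v) = (-2*S + 4)*v + v = (4 - 2*S)*v + v = v*(4 - 2*S) + v = v + v*(4 - 2*S))
B = -908
b(s) = √(-25 + 11*s) (b(s) = √(s + (5/(-1))*(5 - 2*s)) = √(s + (5*(-1))*(5 - 2*s)) = √(s - 5*(5 - 2*s)) = √(s + (-25 + 10*s)) = √(-25 + 11*s))
754530/b(B) = 754530/(√(-25 + 11*(-908))) = 754530/(√(-25 - 9988)) = 754530/(√(-10013)) = 754530/((I*√10013)) = 754530*(-I*√10013/10013) = -754530*I*√10013/10013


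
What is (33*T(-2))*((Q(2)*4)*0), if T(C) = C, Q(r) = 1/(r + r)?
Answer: 0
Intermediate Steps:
Q(r) = 1/(2*r)
(33*T(-2))*((Q(2)*4)*0) = (33*(-2))*((((1/2)/2)*4)*0) = -66*((1/2)*(1/2))*4*0 = -66*(1/4)*4*0 = -66*0 = 0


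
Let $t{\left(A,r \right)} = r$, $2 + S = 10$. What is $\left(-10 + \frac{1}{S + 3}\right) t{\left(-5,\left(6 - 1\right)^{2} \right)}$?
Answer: $- \frac{2725}{11} \approx -247.73$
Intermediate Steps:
$S = 8$ ($S = -2 + 10 = 8$)
$\left(-10 + \frac{1}{S + 3}\right) t{\left(-5,\left(6 - 1\right)^{2} \right)} = \left(-10 + \frac{1}{8 + 3}\right) \left(6 - 1\right)^{2} = \left(-10 + \frac{1}{11}\right) 5^{2} = \left(-10 + \frac{1}{11}\right) 25 = \left(- \frac{109}{11}\right) 25 = - \frac{2725}{11}$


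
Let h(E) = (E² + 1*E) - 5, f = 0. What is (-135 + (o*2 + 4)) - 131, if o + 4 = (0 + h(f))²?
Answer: -220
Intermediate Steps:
h(E) = -5 + E + E² (h(E) = (E² + E) - 5 = (E + E²) - 5 = -5 + E + E²)
o = 21 (o = -4 + (0 + (-5 + 0 + 0²))² = -4 + (0 + (-5 + 0 + 0))² = -4 + (0 - 5)² = -4 + (-5)² = -4 + 25 = 21)
(-135 + (o*2 + 4)) - 131 = (-135 + (21*2 + 4)) - 131 = (-135 + (42 + 4)) - 131 = (-135 + 46) - 131 = -89 - 131 = -220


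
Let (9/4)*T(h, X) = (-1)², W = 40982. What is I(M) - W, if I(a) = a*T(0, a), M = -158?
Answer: -369470/9 ≈ -41052.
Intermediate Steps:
T(h, X) = 4/9 (T(h, X) = (4/9)*(-1)² = (4/9)*1 = 4/9)
I(a) = 4*a/9 (I(a) = a*(4/9) = 4*a/9)
I(M) - W = (4/9)*(-158) - 1*40982 = -632/9 - 40982 = -369470/9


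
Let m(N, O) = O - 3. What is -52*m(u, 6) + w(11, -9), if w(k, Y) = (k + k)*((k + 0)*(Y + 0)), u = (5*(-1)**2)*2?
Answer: -2334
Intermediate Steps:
u = 10 (u = (5*1)*2 = 5*2 = 10)
m(N, O) = -3 + O
w(k, Y) = 2*Y*k**2 (w(k, Y) = (2*k)*(k*Y) = (2*k)*(Y*k) = 2*Y*k**2)
-52*m(u, 6) + w(11, -9) = -52*(-3 + 6) + 2*(-9)*11**2 = -52*3 + 2*(-9)*121 = -156 - 2178 = -2334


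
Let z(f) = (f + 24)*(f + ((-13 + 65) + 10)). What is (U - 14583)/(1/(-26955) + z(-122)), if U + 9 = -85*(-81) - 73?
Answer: -209709900/158495399 ≈ -1.3231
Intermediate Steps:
U = 6803 (U = -9 + (-85*(-81) - 73) = -9 + (6885 - 73) = -9 + 6812 = 6803)
z(f) = (24 + f)*(62 + f) (z(f) = (24 + f)*(f + (52 + 10)) = (24 + f)*(f + 62) = (24 + f)*(62 + f))
(U - 14583)/(1/(-26955) + z(-122)) = (6803 - 14583)/(1/(-26955) + (1488 + (-122)² + 86*(-122))) = -7780/(-1/26955 + (1488 + 14884 - 10492)) = -7780/(-1/26955 + 5880) = -7780/158495399/26955 = -7780*26955/158495399 = -209709900/158495399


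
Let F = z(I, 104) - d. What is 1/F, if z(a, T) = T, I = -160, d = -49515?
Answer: 1/49619 ≈ 2.0154e-5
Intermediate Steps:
F = 49619 (F = 104 - 1*(-49515) = 104 + 49515 = 49619)
1/F = 1/49619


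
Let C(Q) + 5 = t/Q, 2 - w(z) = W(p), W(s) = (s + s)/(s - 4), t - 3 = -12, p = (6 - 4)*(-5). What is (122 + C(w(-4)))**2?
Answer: 164025/16 ≈ 10252.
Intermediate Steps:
p = -10 (p = 2*(-5) = -10)
t = -9 (t = 3 - 12 = -9)
W(s) = 2*s/(-4 + s) (W(s) = (2*s)/(-4 + s) = 2*s/(-4 + s))
w(z) = 4/7 (w(z) = 2 - 2*(-10)/(-4 - 10) = 2 - 2*(-10)/(-14) = 2 - 2*(-10)*(-1)/14 = 2 - 1*10/7 = 2 - 10/7 = 4/7)
C(Q) = -5 - 9/Q
(122 + C(w(-4)))**2 = (122 + (-5 - 9/4/7))**2 = (122 + (-5 - 9*7/4))**2 = (122 + (-5 - 63/4))**2 = (122 - 83/4)**2 = (405/4)**2 = 164025/16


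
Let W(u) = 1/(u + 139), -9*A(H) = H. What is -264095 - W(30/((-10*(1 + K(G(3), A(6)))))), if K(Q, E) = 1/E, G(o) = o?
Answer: -38293776/145 ≈ -2.6410e+5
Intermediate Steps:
A(H) = -H/9
W(u) = 1/(139 + u)
-264095 - W(30/((-10*(1 + K(G(3), A(6)))))) = -264095 - 1/(139 + 30/((-10*(1 + 1/(-1/9*6))))) = -264095 - 1/(139 + 30/((-10*(1 + 1/(-2/3))))) = -264095 - 1/(139 + 30/((-10*(1 - 3/2)))) = -264095 - 1/(139 + 30/((-10*(-1/2)))) = -264095 - 1/(139 + 30/5) = -264095 - 1/(139 + 30*(1/5)) = -264095 - 1/(139 + 6) = -264095 - 1/145 = -38293776/145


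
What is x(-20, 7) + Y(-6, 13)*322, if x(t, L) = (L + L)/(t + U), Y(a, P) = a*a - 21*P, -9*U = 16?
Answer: -1068405/14 ≈ -76315.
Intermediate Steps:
U = -16/9 (U = -⅑*16 = -16/9 ≈ -1.7778)
Y(a, P) = a² - 21*P
x(t, L) = 2*L/(-16/9 + t) (x(t, L) = (L + L)/(t - 16/9) = (2*L)/(-16/9 + t) = 2*L/(-16/9 + t))
x(-20, 7) + Y(-6, 13)*322 = 18*7/(-16 + 9*(-20)) + ((-6)² - 21*13)*322 = 18*7/(-16 - 180) + (36 - 273)*322 = 18*7/(-196) - 237*322 = 18*7*(-1/196) - 76314 = -9/14 - 76314 = -1068405/14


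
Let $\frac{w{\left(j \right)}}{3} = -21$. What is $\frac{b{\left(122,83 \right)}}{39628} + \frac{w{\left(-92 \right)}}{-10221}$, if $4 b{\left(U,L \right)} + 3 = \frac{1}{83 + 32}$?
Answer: $\frac{47704309}{7763224270} \approx 0.0061449$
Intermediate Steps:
$w{\left(j \right)} = -63$ ($w{\left(j \right)} = 3 \left(-21\right) = -63$)
$b{\left(U,L \right)} = - \frac{86}{115}$ ($b{\left(U,L \right)} = - \frac{3}{4} + \frac{1}{4 \left(83 + 32\right)} = - \frac{3}{4} + \frac{1}{4 \cdot 115} = - \frac{3}{4} + \frac{1}{4} \cdot \frac{1}{115} = - \frac{3}{4} + \frac{1}{460} = - \frac{86}{115}$)
$\frac{b{\left(122,83 \right)}}{39628} + \frac{w{\left(-92 \right)}}{-10221} = - \frac{86}{115 \cdot 39628} - \frac{63}{-10221} = \left(- \frac{86}{115}\right) \frac{1}{39628} - - \frac{21}{3407} = - \frac{43}{2278610} + \frac{21}{3407} = \frac{47704309}{7763224270}$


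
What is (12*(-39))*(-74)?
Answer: 34632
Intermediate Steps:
(12*(-39))*(-74) = -468*(-74) = 34632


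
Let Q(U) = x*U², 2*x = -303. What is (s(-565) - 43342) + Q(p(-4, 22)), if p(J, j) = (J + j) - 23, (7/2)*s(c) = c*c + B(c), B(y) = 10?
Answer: 88161/2 ≈ 44081.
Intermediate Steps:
x = -303/2 (x = (½)*(-303) = -303/2 ≈ -151.50)
s(c) = 20/7 + 2*c²/7 (s(c) = 2*(c*c + 10)/7 = 2*(c² + 10)/7 = 2*(10 + c²)/7 = 20/7 + 2*c²/7)
p(J, j) = -23 + J + j
Q(U) = -303*U²/2
(s(-565) - 43342) + Q(p(-4, 22)) = ((20/7 + (2/7)*(-565)²) - 43342) - 303*(-23 - 4 + 22)²/2 = ((20/7 + (2/7)*319225) - 43342) - 303/2*(-5)² = ((20/7 + 638450/7) - 43342) - 303/2*25 = (91210 - 43342) - 7575/2 = 47868 - 7575/2 = 88161/2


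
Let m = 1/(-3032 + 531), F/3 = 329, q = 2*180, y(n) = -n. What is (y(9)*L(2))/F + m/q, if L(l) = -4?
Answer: 10803991/296218440 ≈ 0.036473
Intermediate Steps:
q = 360
F = 987 (F = 3*329 = 987)
m = -1/2501 (m = 1/(-2501) = -1/2501 ≈ -0.00039984)
(y(9)*L(2))/F + m/q = (-1*9*(-4))/987 - 1/2501/360 = -9*(-4)*(1/987) - 1/2501*1/360 = 36*(1/987) - 1/900360 = 12/329 - 1/900360 = 10803991/296218440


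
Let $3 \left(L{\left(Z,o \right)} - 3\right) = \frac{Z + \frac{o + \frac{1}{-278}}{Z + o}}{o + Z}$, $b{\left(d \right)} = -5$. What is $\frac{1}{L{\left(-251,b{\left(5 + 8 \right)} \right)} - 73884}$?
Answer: $- \frac{54657024}{4038097728367} \approx -1.3535 \cdot 10^{-5}$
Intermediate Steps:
$L{\left(Z,o \right)} = 3 + \frac{Z + \frac{- \frac{1}{278} + o}{Z + o}}{3 \left(Z + o\right)}$ ($L{\left(Z,o \right)} = 3 + \frac{\left(Z + \frac{o + \frac{1}{-278}}{Z + o}\right) \frac{1}{o + Z}}{3} = 3 + \frac{\left(Z + \frac{o - \frac{1}{278}}{Z + o}\right) \frac{1}{Z + o}}{3} = 3 + \frac{\left(Z + \frac{- \frac{1}{278} + o}{Z + o}\right) \frac{1}{Z + o}}{3} = 3 + \frac{\frac{1}{Z + o} \left(Z + \frac{- \frac{1}{278} + o}{Z + o}\right)}{3} = 3 + \frac{Z + \frac{- \frac{1}{278} + o}{Z + o}}{3 \left(Z + o\right)}$)
$\frac{1}{L{\left(-251,b{\left(5 + 8 \right)} \right)} - 73884} = \frac{1}{\frac{-1 + 278 \left(-5\right) + 2502 \left(-5\right)^{2} + 2780 \left(-251\right)^{2} + 5282 \left(-251\right) \left(-5\right)}{834 \left(\left(-251\right)^{2} + \left(-5\right)^{2} + 2 \left(-251\right) \left(-5\right)\right)} - 73884} = \frac{1}{\frac{-1 - 1390 + 2502 \cdot 25 + 2780 \cdot 63001 + 6628910}{834 \left(63001 + 25 + 2510\right)} - 73884} = \frac{1}{\frac{-1 - 1390 + 62550 + 175142780 + 6628910}{834 \cdot 65536} - 73884} = \frac{1}{\frac{1}{834} \cdot \frac{1}{65536} \cdot 181832849 - 73884} = \frac{1}{\frac{181832849}{54657024} - 73884} = \frac{1}{- \frac{4038097728367}{54657024}} = - \frac{54657024}{4038097728367}$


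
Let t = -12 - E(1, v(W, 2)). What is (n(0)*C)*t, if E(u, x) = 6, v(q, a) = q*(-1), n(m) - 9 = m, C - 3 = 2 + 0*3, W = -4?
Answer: -810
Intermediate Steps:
C = 5 (C = 3 + (2 + 0*3) = 3 + (2 + 0) = 3 + 2 = 5)
n(m) = 9 + m
v(q, a) = -q
t = -18 (t = -12 - 1*6 = -12 - 6 = -18)
(n(0)*C)*t = ((9 + 0)*5)*(-18) = (9*5)*(-18) = 45*(-18) = -810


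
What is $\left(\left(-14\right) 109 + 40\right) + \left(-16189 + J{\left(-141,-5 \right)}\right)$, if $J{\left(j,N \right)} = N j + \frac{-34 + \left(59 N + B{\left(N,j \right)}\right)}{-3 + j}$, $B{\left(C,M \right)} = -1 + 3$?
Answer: $- \frac{814451}{48} \approx -16968.0$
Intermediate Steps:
$B{\left(C,M \right)} = 2$
$J{\left(j,N \right)} = N j + \frac{-32 + 59 N}{-3 + j}$ ($J{\left(j,N \right)} = N j + \frac{-34 + \left(59 N + 2\right)}{-3 + j} = N j + \frac{-34 + \left(2 + 59 N\right)}{-3 + j} = N j + \frac{-32 + 59 N}{-3 + j}$)
$\left(\left(-14\right) 109 + 40\right) + \left(-16189 + J{\left(-141,-5 \right)}\right) = \left(\left(-14\right) 109 + 40\right) - \left(16189 - \frac{-32 + 59 \left(-5\right) - 5 \left(-141\right)^{2} - \left(-15\right) \left(-141\right)}{-3 - 141}\right) = \left(-1526 + 40\right) - \left(16189 - \frac{-32 - 295 - 99405 - 2115}{-144}\right) = -1486 - \left(16189 + \frac{-32 - 295 - 99405 - 2115}{144}\right) = -1486 - \frac{743123}{48} = - \frac{814451}{48}$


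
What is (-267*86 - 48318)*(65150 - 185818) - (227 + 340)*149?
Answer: 8601130557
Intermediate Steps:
(-267*86 - 48318)*(65150 - 185818) - (227 + 340)*149 = (-22962 - 48318)*(-120668) - 567*149 = -71280*(-120668) - 1*84483 = 8601215040 - 84483 = 8601130557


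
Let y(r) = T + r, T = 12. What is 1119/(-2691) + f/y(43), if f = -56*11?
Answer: -52097/4485 ≈ -11.616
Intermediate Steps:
f = -616
y(r) = 12 + r
1119/(-2691) + f/y(43) = 1119/(-2691) - 616/(12 + 43) = 1119*(-1/2691) - 616/55 = -373/897 - 616*1/55 = -373/897 - 56/5 = -52097/4485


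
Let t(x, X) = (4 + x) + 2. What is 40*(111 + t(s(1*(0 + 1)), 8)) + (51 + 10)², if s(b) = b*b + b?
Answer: 8481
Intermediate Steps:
s(b) = b + b² (s(b) = b² + b = b + b²)
t(x, X) = 6 + x
40*(111 + t(s(1*(0 + 1)), 8)) + (51 + 10)² = 40*(111 + (6 + (1*(0 + 1))*(1 + 1*(0 + 1)))) + (51 + 10)² = 40*(111 + (6 + (1*1)*(1 + 1*1))) + 61² = 40*(111 + (6 + 1*(1 + 1))) + 3721 = 40*(111 + (6 + 1*2)) + 3721 = 40*(111 + (6 + 2)) + 3721 = 40*(111 + 8) + 3721 = 40*119 + 3721 = 4760 + 3721 = 8481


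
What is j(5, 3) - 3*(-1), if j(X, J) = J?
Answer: 6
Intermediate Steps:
j(5, 3) - 3*(-1) = 3 - 3*(-1) = 3 + 3 = 6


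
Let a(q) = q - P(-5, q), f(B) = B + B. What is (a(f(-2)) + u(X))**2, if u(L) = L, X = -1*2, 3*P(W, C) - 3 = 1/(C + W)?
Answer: 35344/729 ≈ 48.483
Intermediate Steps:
P(W, C) = 1 + 1/(3*(C + W))
f(B) = 2*B
X = -2
a(q) = q - (-14/3 + q)/(-5 + q) (a(q) = q - (1/3 + q - 5)/(q - 5) = q - (-14/3 + q)/(-5 + q))
(a(f(-2)) + u(X))**2 = ((14/3 + (2*(-2))**2 - 12*(-2))/(-5 + 2*(-2)) - 2)**2 = ((14/3 + (-4)**2 - 6*(-4))/(-5 - 4) - 2)**2 = ((14/3 + 16 + 24)/(-9) - 2)**2 = (-1/9*134/3 - 2)**2 = (-134/27 - 2)**2 = (-188/27)**2 = 35344/729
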